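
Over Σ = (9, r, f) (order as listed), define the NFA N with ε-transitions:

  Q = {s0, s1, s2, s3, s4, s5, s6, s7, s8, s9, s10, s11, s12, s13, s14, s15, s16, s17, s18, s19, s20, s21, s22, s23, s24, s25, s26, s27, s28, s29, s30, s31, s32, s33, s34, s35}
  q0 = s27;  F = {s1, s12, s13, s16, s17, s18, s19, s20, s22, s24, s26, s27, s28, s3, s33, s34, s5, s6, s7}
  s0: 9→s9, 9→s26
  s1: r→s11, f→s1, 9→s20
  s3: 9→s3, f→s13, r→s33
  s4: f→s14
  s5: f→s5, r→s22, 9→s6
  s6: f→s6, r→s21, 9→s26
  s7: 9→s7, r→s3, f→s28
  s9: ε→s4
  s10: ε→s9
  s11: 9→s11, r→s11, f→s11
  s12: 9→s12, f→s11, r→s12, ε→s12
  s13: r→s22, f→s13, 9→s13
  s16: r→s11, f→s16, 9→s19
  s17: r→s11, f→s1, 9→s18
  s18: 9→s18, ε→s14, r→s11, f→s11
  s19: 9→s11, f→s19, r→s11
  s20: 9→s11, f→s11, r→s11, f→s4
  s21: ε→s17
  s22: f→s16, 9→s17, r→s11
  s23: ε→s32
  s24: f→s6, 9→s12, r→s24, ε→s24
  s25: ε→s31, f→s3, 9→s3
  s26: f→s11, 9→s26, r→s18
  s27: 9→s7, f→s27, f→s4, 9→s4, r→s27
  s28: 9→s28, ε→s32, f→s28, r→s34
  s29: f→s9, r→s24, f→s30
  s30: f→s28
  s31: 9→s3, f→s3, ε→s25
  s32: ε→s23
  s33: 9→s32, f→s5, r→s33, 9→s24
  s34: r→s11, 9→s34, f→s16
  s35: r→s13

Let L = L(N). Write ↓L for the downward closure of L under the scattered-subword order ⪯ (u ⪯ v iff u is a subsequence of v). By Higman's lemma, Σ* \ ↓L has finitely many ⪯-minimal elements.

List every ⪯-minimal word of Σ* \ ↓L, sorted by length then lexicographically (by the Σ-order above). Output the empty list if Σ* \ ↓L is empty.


A = [9frr, 9rr99f, 9frf99].

|Q|=36, |F|=19, |δ|=87 (11 ε).
min D↑ (20 st, q0=0, F={10}): 0:9→1,r→0,f→0 1:9→1,r→2,f→3 2:9→2,r→4,f→5 3:9→3,r→6,f→3 4:9→7,r→4,f→8 5:9→5,r→9,f→5 6:9→6,r→10,f→11 7:9→12,r→7,f→13 8:9→13,r→9,f→8 9:9→14,r→10,f→11 10:9→10,r→10,f→10 11:9→15,r→10,f→11 12:9→12,r→12,f→10 13:9→16,r→14,f→13 14:9→17,r→10,f→18 15:9→10,r→10,f→15 16:9→16,r→17,f→10 17:9→17,r→10,f→10 18:9→19,r→10,f→18 19:9→10,r→10,f→10.
'9frr': run [25, 24, 19, 12, 1] end={s11} rej; 4/4 deletions ∈↓L.
'9rr99f': N↓-sim [25, 24, 22, 19, 15, 7, 3] end={s11,s14,s4} — reject; 6/6 del acc.
'9frf99': |S_i|=[25, 24, 19, 12, 7, 5, 1] end={s11} — reject; 6/6 deletions ∈↓L.
3 minimals (antichain).


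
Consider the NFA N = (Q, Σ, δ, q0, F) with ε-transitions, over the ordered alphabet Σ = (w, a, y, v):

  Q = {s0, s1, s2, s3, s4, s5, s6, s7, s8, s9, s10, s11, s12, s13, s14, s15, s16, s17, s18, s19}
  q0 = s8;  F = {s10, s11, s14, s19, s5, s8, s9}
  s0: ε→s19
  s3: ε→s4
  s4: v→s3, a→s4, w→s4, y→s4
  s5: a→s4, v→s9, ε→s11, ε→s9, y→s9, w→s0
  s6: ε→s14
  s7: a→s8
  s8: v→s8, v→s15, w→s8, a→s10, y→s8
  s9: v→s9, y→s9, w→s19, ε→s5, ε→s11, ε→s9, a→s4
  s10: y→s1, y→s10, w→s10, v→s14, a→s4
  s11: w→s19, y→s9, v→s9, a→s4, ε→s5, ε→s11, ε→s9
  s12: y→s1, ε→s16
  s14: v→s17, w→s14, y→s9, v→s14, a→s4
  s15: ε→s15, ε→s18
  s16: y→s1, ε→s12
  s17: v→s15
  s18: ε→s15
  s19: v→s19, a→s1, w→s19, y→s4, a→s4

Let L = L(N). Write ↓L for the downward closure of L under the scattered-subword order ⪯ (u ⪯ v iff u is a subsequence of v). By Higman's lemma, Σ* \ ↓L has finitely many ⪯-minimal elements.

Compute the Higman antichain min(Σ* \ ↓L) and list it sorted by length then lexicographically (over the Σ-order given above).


|Q|=20, |F|=7, |δ|=56 (16 ε).
min D↑ (6 st, q0=0, F={2}): 0:w→0,a→1,y→0,v→0 1:w→1,a→2,y→1,v→3 2:w→2,a→2,y→2,v→2 3:w→3,a→2,y→4,v→3 4:w→5,a→2,y→4,v→4 5:w→5,a→2,y→2,v→5 (ε-aug+det+¬).
'aa': N↓-sim [14, 13, 3] end={s1,s3,s4} ∉↓L; 2/2 del acc.
'avywy': N↓-sim [14, 13, 12, 8, 5, 2] end={s3,s4} rej; 5/5 del acc.
2 words, ⪯-incomp.

A = [aa, avywy].


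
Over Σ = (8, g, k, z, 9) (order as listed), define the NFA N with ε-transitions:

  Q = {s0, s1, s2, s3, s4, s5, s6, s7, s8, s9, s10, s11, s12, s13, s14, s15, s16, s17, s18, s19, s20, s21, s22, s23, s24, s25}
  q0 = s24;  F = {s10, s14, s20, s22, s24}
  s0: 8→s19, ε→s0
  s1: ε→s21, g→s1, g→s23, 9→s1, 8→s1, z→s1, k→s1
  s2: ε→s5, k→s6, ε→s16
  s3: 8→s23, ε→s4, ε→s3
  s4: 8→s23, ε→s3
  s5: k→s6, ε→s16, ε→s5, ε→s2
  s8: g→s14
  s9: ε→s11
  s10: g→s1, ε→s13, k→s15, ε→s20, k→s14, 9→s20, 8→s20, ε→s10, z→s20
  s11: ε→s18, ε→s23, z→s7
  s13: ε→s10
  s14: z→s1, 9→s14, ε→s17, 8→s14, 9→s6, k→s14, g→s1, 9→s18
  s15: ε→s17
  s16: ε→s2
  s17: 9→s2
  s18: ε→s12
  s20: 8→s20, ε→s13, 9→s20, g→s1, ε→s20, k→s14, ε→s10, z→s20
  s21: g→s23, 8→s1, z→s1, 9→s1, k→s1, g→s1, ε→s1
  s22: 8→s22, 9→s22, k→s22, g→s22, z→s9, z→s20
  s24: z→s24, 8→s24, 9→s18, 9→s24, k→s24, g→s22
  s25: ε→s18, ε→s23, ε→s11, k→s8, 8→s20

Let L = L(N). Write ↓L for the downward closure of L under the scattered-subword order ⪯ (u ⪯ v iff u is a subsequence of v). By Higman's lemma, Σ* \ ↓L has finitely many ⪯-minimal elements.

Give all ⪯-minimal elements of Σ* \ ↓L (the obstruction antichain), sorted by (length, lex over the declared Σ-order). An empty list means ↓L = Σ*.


A = [gzg, gzkz].

|Q|=26, |F|=5, |δ|=80 (28 ε).
min D↑ (5 st, q0=0, F={3}): 0:8→0,g→1,k→0,z→0,9→0 1:8→1,g→1,k→1,z→2,9→1 2:8→2,g→3,k→4,z→2,9→2 3:8→3,g→3,k→3,z→3,9→3 4:8→4,g→3,k→4,z→3,9→4 (ε-aug+det+¬).
'gzg': |S_i|=[20, 19, 18, 3] end={s1,s21,s23} — reject; 3/3 deletions ∈↓L.
'gzkz': |S_i|=[20, 19, 18, 12, 3] end={s1,s21,s23} ∉↓L; 4/4 del acc.
2 obstructions.


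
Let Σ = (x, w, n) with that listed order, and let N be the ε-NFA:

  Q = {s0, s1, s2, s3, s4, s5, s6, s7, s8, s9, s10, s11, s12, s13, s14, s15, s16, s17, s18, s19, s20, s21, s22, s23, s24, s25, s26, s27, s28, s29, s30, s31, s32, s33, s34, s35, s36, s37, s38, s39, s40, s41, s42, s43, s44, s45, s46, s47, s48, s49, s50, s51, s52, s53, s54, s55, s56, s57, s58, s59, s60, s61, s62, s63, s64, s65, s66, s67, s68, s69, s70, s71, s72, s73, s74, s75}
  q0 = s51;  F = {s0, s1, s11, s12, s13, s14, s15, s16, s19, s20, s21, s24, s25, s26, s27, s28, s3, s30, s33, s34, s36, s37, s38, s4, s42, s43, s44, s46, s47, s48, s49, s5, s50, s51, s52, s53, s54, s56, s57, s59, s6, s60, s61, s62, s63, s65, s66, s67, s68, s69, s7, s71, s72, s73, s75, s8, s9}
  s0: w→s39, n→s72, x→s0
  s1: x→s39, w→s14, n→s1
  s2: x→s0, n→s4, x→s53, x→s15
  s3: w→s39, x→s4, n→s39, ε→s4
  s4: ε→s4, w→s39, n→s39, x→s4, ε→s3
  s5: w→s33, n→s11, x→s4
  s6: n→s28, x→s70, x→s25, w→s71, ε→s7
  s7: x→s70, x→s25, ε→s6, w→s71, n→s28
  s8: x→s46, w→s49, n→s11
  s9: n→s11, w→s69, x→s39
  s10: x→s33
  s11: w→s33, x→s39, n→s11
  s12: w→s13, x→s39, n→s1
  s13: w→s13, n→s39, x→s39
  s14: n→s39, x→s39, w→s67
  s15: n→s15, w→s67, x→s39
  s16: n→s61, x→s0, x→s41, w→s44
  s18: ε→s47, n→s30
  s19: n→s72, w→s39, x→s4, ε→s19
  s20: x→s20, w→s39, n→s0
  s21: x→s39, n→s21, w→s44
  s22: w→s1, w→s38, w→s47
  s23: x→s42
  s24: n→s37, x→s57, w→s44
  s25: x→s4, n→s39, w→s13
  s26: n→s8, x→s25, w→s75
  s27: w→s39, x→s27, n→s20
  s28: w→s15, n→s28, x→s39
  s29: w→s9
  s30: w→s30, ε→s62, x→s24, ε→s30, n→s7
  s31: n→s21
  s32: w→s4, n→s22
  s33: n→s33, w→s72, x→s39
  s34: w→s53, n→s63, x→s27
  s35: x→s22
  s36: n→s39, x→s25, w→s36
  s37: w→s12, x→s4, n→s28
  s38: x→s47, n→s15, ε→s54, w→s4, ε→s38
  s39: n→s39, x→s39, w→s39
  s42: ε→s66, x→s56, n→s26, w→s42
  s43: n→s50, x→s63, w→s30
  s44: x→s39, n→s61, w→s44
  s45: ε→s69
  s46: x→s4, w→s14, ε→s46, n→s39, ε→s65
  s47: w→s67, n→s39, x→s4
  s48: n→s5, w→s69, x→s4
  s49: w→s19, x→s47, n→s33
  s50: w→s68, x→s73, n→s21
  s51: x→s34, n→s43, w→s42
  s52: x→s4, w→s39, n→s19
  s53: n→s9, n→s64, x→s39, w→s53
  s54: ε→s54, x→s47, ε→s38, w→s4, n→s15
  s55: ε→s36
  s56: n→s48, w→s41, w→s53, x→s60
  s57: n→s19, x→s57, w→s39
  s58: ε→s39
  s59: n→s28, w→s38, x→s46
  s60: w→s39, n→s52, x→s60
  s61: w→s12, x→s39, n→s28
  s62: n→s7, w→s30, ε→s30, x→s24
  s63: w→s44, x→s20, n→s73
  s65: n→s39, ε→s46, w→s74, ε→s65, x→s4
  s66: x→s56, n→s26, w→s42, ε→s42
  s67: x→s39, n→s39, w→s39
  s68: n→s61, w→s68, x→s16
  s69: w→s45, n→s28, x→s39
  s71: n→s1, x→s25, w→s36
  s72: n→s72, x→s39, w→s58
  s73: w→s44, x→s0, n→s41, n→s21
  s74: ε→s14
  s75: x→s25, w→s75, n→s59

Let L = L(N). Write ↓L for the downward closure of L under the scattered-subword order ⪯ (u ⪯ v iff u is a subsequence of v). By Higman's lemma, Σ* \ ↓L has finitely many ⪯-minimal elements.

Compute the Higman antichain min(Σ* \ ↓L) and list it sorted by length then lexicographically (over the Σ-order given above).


|Q|=76, |F|=57, |δ|=219 (24 ε).
min D↑ (52 st, q0=0, F={11}): 0:x→1,w→2,n→3 1:x→4,w→5,n→6 2:x→7,w→2,n→8 3:x→6,w→9,n→10 4:x→4,w→11,n→12 5:x→11,w→5,n→13 6:x→12,w→14,n→15 7:x→16,w→5,n→17 8:x→18,w→19,n→20 9:x→21,w→9,n→22 10:x→15,w→23,n→24 11:x→11,w→11,n→11 12:x→12,w→11,n→25 13:x→11,w→26,n→27 14:x→11,w→14,n→28 15:x→25,w→14,n→24 16:x→16,w→11,n→29 17:x→30,w→26,n→31 18:x→30,w→32,n→11 19:x→18,w→19,n→33 20:x→34,w→35,n→27 21:x→36,w→14,n→37 22:x→18,w→38,n→39 23:x→40,w→23,n→28 24:x→11,w→14,n→24 25:x→25,w→11,n→41 26:x→11,w→26,n→39 27:x→11,w→42,n→27 28:x→11,w→43,n→39 29:x→30,w→11,n→44 30:x→30,w→11,n→11 31:x→30,w→42,n→27 32:x→11,w→32,n→11 33:x→34,w→45,n→39 34:x→30,w→46,n→11 35:x→47,w→44,n→42 36:x→36,w→11,n→44 37:x→30,w→43,n→39 38:x→18,w→48,n→49 39:x→11,w→50,n→39 40:x→25,w→14,n→28 41:x→11,w→11,n→41 42:x→11,w→41,n→42 43:x→11,w→32,n→49 44:x→30,w→11,n→41 45:x→47,w→30,n→50 46:x→11,w→51,n→11 47:x→30,w→51,n→11 48:x→18,w→48,n→11 49:x→11,w→46,n→49 50:x→11,w→51,n→50 51:x→11,w→11,n→11.
'xxw': N↓-sim [64, 45, 13, 2] end={s39,s58} ∉↓L; 3/3 single-dels accept.
'xwx': run [64, 45, 21, 1] end={s39} ∉↓L; 3/3 del acc.
'wnxn': N↓-sim [64, 55, 41, 12, 1] end={s39} ∉↓L; 4/4 deletions ∈↓L.
'nnnx': N↓-sim [64, 56, 41, 16, 1] end={s39} rej; 4/4 del acc.
'wnnwww': |S_i|=[64, 55, 41, 23, 15, 7, 2] end={s39,s58} ∉↓L; 6/6 deletions ∈↓L.
'nwnwwn': |S_i|=[64, 56, 42, 29, 18, 9, 1] end={s39} — reject; 6/6 del acc.
6 minimals (antichain).

min(Σ*\↓L) = [xxw, xwx, wnxn, nnnx, wnnwww, nwnwwn].


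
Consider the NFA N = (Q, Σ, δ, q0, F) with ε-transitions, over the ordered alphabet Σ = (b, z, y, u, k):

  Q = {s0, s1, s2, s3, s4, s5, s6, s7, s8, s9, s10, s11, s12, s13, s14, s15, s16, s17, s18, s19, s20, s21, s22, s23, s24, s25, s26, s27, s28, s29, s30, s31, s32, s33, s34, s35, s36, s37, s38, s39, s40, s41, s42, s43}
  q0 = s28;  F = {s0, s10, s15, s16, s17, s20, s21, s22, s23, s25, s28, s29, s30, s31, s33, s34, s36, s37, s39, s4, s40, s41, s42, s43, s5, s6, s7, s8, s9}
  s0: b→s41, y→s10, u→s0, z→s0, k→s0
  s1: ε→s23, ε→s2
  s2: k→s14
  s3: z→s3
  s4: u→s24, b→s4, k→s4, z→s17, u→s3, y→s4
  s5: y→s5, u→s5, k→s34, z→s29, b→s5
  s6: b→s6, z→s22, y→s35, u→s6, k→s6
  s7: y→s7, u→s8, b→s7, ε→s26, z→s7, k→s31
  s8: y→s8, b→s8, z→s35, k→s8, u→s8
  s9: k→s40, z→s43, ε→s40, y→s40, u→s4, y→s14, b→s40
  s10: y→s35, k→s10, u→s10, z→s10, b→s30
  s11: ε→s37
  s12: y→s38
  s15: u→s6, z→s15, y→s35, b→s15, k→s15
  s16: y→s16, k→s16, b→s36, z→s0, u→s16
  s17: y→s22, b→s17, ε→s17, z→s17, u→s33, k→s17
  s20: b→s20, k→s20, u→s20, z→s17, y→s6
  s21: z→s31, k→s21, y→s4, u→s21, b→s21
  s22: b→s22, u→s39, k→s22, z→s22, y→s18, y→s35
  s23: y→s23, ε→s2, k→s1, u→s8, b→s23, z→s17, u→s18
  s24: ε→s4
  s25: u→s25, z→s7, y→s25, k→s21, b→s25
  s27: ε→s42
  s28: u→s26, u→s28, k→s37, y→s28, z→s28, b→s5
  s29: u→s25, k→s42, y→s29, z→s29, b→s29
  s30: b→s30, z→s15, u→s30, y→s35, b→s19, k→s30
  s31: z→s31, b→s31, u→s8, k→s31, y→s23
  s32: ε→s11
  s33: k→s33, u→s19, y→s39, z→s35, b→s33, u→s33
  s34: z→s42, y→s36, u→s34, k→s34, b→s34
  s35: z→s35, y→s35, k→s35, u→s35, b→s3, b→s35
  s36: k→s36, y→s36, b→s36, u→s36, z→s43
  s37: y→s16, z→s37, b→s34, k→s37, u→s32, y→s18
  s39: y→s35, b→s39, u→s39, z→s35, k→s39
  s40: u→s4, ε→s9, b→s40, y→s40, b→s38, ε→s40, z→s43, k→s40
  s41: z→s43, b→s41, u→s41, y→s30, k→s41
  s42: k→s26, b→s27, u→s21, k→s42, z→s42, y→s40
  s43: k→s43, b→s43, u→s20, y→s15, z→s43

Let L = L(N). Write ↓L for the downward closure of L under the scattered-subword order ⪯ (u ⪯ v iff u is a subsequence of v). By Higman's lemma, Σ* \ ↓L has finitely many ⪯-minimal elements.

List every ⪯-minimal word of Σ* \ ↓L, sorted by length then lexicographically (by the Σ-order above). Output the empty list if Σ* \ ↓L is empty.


min(Σ*\↓L) = [kyzyy, bzuzuz].

|Q|=44, |F|=29, |δ|=176 (12 ε).
min D↑ (29 st, q0=0, F={22}): 0:b→1,z→0,y→0,u→0,k→2 1:b→1,z→3,y→1,u→1,k→4 2:b→4,z→2,y→5,u→2,k→2 3:b→3,z→3,y→3,u→6,k→7 4:b→4,z→7,y→8,u→4,k→4 5:b→8,z→9,y→5,u→5,k→5 6:b→6,z→10,y→6,u→6,k→11 7:b→7,z→7,y→12,u→11,k→7 8:b→8,z→13,y→8,u→8,k→8 9:b→14,z→9,y→15,u→9,k→9 10:b→10,z→10,y→10,u→16,k→17 11:b→11,z→17,y→18,u→11,k→11 12:b→12,z→13,y→12,u→18,k→12 13:b→13,z→13,y→19,u→20,k→13 14:b→14,z→13,y→21,u→14,k→14 15:b→21,z→15,y→22,u→15,k→15 16:b→16,z→22,y→16,u→16,k→16 17:b→17,z→17,y→23,u→16,k→17 18:b→18,z→24,y→18,u→18,k→18 19:b→19,z→19,y→22,u→25,k→19 20:b→20,z→24,y→25,u→20,k→20 21:b→21,z→19,y→22,u→21,k→21 22:b→22,z→22,y→22,u→22,k→22 23:b→23,z→24,y→23,u→16,k→23 24:b→24,z→24,y→26,u→27,k→24 25:b→25,z→26,y→22,u→25,k→25 26:b→26,z→26,y→22,u→28,k→26 27:b→27,z→22,y→28,u→27,k→27 28:b→28,z→22,y→22,u→28,k→28 [Hopcroft].
'kyzyy': N↓-sim [42, 37, 28, 16, 10, 3] end={s18,s3,s35} — reject; 5/5 deletions ∈↓L.
'bzuzuz': |S_i|=[42, 35, 30, 22, 16, 7, 2] end={s3,s35} — reject; 6/6 deletions ∈↓L.
2 obstructions.


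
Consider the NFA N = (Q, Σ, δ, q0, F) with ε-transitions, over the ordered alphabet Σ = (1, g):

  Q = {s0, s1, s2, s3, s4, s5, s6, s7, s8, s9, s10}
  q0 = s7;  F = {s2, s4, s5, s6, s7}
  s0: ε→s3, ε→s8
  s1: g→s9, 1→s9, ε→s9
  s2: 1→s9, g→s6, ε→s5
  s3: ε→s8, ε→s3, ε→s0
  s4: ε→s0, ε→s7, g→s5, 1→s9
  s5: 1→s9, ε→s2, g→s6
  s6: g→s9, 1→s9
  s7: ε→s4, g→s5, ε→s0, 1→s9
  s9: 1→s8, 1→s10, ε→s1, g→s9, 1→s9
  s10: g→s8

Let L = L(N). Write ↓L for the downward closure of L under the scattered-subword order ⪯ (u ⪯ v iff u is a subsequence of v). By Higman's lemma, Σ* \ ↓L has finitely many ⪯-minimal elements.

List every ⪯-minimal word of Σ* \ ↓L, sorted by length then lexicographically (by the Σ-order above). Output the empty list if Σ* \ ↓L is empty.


A = [1, ggg].

|Q|=11, |F|=5, |δ|=30 (13 ε).
min D↑ (4 st, q0=0, F={1}): 0:1→1,g→2 1:1→1,g→1 2:1→1,g→3 3:1→1,g→1.
'1': N↓-sim [11, 4] end={s1,s10,s8,s9} — reject; 1/1 del acc.
'ggg': |S_i|=[11, 7, 5, 4] end={s1,s10,s8,s9} rej; 3/3 deletions ∈↓L.
2 minimals (antichain).


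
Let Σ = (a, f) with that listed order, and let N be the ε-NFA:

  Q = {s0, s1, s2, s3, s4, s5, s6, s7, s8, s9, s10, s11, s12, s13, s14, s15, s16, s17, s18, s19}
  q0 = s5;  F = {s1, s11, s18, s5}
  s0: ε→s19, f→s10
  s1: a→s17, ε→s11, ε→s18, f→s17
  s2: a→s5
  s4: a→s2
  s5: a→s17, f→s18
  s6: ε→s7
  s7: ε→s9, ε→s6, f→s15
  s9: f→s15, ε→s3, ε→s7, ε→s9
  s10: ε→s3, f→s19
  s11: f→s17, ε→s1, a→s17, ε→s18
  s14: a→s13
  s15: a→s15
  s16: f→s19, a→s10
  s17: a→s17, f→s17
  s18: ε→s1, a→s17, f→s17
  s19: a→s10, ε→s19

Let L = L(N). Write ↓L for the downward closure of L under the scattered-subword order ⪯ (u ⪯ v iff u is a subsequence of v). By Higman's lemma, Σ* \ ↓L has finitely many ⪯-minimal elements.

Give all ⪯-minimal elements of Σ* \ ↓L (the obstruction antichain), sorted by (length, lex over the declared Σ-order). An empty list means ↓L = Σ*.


|Q|=20, |F|=4, |δ|=35 (14 ε).
min D↑ (3 st, q0=0, F={1}): 0:a→1,f→2 1:a→1,f→1 2:a→1,f→1.
'a': run [5, 1] end={s17} rej; 1/1 deletions ∈↓L.
'ff': run [5, 4, 1] end={s17} rej; 2/2 deletions ∈↓L.
2 minimals (antichain).

Antichain: [a, ff].


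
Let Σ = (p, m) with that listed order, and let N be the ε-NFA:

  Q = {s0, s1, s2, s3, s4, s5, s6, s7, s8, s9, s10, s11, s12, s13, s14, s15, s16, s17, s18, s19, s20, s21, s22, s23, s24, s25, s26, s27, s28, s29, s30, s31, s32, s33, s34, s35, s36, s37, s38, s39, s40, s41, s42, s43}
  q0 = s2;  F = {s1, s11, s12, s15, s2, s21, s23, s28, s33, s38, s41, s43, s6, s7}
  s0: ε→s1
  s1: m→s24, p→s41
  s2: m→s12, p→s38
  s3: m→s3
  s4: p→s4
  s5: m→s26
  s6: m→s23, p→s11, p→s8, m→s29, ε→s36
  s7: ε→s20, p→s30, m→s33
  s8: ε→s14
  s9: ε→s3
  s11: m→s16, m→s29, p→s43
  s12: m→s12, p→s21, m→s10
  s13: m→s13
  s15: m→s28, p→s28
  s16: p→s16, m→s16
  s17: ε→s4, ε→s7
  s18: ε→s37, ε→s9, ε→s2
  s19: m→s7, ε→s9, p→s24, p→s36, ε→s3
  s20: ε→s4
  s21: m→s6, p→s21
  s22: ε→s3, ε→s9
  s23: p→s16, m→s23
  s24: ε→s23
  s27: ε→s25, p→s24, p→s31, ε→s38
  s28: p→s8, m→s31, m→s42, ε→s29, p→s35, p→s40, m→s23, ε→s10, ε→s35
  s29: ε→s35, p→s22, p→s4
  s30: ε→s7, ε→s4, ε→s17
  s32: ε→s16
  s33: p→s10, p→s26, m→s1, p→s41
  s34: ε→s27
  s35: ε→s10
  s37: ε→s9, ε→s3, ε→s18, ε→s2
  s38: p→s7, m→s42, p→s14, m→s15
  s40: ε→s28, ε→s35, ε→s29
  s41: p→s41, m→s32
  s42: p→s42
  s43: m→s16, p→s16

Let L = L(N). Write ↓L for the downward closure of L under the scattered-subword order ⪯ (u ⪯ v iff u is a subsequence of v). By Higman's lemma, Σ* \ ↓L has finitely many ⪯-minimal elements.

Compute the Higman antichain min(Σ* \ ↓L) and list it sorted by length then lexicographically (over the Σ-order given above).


Antichain: [ppmpm, pmpmp, pmmmp, mpmpm, mpmmp, mpmppp].

|Q|=44, |F|=14, |δ|=89 (35 ε).
min D↑ (15 st, q0=0, F={13}): 0:p→1,m→2 1:p→3,m→4 2:p→5,m→2 3:p→3,m→6 4:p→7,m→7 5:p→5,m→8 6:p→9,m→10 7:p→7,m→11 8:p→12,m→11 9:p→9,m→13 10:p→9,m→11 11:p→13,m→11 12:p→14,m→13 13:p→13,m→13 14:p→13,m→13 (ε-aug+det+¬).
'ppmpm': run [34, 32, 30, 23, 16, 9] end={s10,s16,s22,s29,s3,s32,s35,s4,s9} ∉↓L; 5/5 deletions ∈↓L.
'pmpmp': run [34, 32, 26, 20, 12, 6] end={s16,s22,s3,s4,s42,s9} rej; 5/5 deletions ∈↓L.
'pmmmp': N↓-sim [34, 32, 26, 19, 7, 2] end={s16,s42} ∉↓L; 5/5 single-dels accept.
'mpmpm': N↓-sim [34, 28, 23, 18, 13, 8] end={s10,s16,s22,s29,s3,s35,s4,s9} ∉↓L; 5/5 deletions ∈↓L.
'mpmmp': N↓-sim [34, 28, 23, 18, 9, 5] end={s16,s22,s3,s4,s9} ∉↓L; 5/5 single-dels accept.
'mpmppp': |S_i|=[34, 28, 23, 18, 13, 7, 3] end={s16,s4,s42} ∉↓L; 6/6 del acc.
6 words, ⪯-incomp.


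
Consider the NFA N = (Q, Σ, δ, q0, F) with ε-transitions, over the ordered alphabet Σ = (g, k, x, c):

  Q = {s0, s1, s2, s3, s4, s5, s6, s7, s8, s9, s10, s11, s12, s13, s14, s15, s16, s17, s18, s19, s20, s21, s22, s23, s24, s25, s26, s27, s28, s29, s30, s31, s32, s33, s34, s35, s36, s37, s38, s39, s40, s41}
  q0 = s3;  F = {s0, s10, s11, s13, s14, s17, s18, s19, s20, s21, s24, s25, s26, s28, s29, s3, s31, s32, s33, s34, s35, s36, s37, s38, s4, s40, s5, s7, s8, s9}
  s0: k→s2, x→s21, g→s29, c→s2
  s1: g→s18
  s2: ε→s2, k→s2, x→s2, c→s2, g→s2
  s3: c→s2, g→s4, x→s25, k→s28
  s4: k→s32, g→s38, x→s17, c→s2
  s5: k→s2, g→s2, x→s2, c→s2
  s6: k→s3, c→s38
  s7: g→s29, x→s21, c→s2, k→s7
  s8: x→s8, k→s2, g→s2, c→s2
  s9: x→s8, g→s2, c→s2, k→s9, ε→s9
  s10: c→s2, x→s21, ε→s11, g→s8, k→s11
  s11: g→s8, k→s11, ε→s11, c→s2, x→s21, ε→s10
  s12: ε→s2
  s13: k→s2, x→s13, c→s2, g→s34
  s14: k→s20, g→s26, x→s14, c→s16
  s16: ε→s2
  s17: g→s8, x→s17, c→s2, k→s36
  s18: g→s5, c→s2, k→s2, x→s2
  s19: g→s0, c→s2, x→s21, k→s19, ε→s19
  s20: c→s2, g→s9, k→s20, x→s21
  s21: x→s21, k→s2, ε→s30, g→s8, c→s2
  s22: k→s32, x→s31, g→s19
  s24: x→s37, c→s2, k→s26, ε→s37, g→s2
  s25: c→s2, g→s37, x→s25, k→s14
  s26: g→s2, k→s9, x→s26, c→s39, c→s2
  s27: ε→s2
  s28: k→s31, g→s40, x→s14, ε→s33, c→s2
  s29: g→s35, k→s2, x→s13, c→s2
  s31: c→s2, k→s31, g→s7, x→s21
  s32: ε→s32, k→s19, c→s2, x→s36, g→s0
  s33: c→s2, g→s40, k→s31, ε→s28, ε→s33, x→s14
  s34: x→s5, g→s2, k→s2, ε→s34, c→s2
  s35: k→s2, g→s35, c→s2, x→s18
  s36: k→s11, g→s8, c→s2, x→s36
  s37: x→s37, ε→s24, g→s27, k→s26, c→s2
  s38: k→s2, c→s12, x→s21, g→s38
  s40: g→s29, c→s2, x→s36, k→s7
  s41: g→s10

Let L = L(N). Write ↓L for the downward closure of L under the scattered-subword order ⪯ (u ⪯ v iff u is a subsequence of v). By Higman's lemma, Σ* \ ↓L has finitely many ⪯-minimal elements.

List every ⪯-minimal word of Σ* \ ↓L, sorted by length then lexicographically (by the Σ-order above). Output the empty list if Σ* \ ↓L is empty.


min(Σ*\↓L) = [c, ggk, xgg, kkxk, kgggxx].

|Q|=42, |F|=30, |δ|=149 (17 ε).
min D↑ (28 st, q0=0, F={4}): 0:g→1,k→2,x→3,c→4 1:g→5,k→6,x→7,c→4 2:g→8,k→9,x→10,c→4 3:g→11,k→10,x→3,c→4 4:g→4,k→4,x→4,c→4 5:g→5,k→4,x→12,c→4 6:g→13,k→14,x→15,c→4 7:g→16,k→15,x→7,c→4 8:g→17,k→18,x→15,c→4 9:g→18,k→9,x→12,c→4 10:g→19,k→20,x→10,c→4 11:g→4,k→19,x→11,c→4 12:g→16,k→4,x→12,c→4 13:g→17,k→4,x→12,c→4 14:g→13,k→14,x→12,c→4 15:g→16,k→21,x→15,c→4 16:g→4,k→4,x→16,c→4 17:g→22,k→4,x→23,c→4 18:g→17,k→18,x→12,c→4 19:g→4,k→24,x→19,c→4 20:g→24,k→20,x→12,c→4 21:g→16,k→21,x→12,c→4 22:g→22,k→4,x→25,c→4 23:g→26,k→4,x→23,c→4 24:g→4,k→24,x→16,c→4 25:g→27,k→4,x→4,c→4 26:g→4,k→4,x→27,c→4 27:g→4,k→4,x→4,c→4 [Hopcroft].
'c': |S_i|=[36, 4] end={s12,s16,s2,s39} — reject; 1/1 single-dels accept.
'ggk': N↓-sim [36, 28, 14, 1] end={s2} ∉↓L; 3/3 deletions ∈↓L.
'xgg': N↓-sim [36, 22, 10, 2] end={s2,s27} rej; 3/3 single-dels accept.
'kkxk': run [36, 27, 18, 8, 1] end={s2} — reject; 4/4 single-dels accept.
'kgggxx': run [36, 27, 19, 8, 5, 3, 1] end={s2} — reject; 6/6 single-dels accept.
5 obstructions.


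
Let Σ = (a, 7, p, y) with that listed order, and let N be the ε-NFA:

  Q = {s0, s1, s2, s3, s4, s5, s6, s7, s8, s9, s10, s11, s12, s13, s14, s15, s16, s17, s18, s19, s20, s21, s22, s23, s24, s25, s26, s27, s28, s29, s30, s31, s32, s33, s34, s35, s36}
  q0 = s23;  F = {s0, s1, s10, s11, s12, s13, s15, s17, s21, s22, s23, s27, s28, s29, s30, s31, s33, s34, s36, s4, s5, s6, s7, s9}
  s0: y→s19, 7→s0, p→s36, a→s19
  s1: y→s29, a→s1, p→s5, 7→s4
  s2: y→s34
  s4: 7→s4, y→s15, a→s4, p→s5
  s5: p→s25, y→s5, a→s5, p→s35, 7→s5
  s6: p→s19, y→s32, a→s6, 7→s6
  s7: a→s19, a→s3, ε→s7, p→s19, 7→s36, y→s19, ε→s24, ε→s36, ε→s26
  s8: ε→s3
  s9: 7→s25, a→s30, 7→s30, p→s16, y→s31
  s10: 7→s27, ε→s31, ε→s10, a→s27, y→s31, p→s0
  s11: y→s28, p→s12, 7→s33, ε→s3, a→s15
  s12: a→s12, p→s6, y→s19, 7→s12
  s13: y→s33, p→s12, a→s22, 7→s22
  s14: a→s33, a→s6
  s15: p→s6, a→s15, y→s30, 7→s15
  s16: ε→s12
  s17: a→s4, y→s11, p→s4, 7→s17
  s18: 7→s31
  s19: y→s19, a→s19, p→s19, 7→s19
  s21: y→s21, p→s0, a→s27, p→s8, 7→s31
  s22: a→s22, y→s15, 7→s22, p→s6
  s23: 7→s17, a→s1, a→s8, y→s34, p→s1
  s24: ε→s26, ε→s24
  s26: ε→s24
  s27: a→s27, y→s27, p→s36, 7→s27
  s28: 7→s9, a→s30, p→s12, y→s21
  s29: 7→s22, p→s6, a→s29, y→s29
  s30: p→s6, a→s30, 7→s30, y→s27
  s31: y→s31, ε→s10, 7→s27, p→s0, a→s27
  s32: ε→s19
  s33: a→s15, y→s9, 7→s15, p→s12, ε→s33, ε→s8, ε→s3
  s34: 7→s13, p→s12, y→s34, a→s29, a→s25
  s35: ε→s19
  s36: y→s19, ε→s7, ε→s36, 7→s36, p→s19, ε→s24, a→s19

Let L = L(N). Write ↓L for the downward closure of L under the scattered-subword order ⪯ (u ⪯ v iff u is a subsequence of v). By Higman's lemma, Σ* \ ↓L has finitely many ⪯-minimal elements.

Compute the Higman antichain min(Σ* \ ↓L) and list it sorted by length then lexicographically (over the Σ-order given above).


|Q|=37, |F|=24, |δ|=131 (21 ε).
min D↑ (23 st, q0=0, F={11}): 0:a→1,7→2,p→1,y→3 1:a→1,7→4,p→5,y→6 2:a→4,7→2,p→4,y→7 3:a→6,7→8,p→9,y→3 4:a→4,7→4,p→5,y→10 5:a→5,7→5,p→11,y→5 6:a→6,7→12,p→13,y→6 7:a→10,7→14,p→9,y→15 8:a→12,7→12,p→9,y→14 9:a→9,7→9,p→13,y→11 10:a→10,7→10,p→13,y→16 11:a→11,7→11,p→11,y→11 12:a→12,7→12,p→13,y→10 13:a→13,7→13,p→11,y→11 14:a→10,7→10,p→9,y→17 15:a→16,7→17,p→9,y→18 16:a→16,7→16,p→13,y→19 17:a→16,7→16,p→9,y→20 18:a→19,7→20,p→21,y→18 19:a→19,7→19,p→22,y→19 20:a→19,7→19,p→21,y→20 21:a→11,7→21,p→22,y→11 22:a→11,7→22,p→11,y→11.
'app': run [33, 20, 11, 3] end={s19,s25,s35} rej; 3/3 deletions ∈↓L.
'ppp': N↓-sim [33, 22, 11, 3] end={s19,s25,s35} rej; 3/3 single-dels accept.
'ypy': N↓-sim [33, 29, 14, 2] end={s19,s32} — reject; 3/3 deletions ∈↓L.
'y77pp': |S_i|=[33, 29, 24, 17, 10, 1] end={s19} rej; 5/5 del acc.
'7yyypa': N↓-sim [33, 29, 25, 22, 16, 10, 2] end={s19,s3} ∉↓L; 6/6 single-dels accept.
5 obstructions.

Antichain: [app, ppp, ypy, y77pp, 7yyypa].


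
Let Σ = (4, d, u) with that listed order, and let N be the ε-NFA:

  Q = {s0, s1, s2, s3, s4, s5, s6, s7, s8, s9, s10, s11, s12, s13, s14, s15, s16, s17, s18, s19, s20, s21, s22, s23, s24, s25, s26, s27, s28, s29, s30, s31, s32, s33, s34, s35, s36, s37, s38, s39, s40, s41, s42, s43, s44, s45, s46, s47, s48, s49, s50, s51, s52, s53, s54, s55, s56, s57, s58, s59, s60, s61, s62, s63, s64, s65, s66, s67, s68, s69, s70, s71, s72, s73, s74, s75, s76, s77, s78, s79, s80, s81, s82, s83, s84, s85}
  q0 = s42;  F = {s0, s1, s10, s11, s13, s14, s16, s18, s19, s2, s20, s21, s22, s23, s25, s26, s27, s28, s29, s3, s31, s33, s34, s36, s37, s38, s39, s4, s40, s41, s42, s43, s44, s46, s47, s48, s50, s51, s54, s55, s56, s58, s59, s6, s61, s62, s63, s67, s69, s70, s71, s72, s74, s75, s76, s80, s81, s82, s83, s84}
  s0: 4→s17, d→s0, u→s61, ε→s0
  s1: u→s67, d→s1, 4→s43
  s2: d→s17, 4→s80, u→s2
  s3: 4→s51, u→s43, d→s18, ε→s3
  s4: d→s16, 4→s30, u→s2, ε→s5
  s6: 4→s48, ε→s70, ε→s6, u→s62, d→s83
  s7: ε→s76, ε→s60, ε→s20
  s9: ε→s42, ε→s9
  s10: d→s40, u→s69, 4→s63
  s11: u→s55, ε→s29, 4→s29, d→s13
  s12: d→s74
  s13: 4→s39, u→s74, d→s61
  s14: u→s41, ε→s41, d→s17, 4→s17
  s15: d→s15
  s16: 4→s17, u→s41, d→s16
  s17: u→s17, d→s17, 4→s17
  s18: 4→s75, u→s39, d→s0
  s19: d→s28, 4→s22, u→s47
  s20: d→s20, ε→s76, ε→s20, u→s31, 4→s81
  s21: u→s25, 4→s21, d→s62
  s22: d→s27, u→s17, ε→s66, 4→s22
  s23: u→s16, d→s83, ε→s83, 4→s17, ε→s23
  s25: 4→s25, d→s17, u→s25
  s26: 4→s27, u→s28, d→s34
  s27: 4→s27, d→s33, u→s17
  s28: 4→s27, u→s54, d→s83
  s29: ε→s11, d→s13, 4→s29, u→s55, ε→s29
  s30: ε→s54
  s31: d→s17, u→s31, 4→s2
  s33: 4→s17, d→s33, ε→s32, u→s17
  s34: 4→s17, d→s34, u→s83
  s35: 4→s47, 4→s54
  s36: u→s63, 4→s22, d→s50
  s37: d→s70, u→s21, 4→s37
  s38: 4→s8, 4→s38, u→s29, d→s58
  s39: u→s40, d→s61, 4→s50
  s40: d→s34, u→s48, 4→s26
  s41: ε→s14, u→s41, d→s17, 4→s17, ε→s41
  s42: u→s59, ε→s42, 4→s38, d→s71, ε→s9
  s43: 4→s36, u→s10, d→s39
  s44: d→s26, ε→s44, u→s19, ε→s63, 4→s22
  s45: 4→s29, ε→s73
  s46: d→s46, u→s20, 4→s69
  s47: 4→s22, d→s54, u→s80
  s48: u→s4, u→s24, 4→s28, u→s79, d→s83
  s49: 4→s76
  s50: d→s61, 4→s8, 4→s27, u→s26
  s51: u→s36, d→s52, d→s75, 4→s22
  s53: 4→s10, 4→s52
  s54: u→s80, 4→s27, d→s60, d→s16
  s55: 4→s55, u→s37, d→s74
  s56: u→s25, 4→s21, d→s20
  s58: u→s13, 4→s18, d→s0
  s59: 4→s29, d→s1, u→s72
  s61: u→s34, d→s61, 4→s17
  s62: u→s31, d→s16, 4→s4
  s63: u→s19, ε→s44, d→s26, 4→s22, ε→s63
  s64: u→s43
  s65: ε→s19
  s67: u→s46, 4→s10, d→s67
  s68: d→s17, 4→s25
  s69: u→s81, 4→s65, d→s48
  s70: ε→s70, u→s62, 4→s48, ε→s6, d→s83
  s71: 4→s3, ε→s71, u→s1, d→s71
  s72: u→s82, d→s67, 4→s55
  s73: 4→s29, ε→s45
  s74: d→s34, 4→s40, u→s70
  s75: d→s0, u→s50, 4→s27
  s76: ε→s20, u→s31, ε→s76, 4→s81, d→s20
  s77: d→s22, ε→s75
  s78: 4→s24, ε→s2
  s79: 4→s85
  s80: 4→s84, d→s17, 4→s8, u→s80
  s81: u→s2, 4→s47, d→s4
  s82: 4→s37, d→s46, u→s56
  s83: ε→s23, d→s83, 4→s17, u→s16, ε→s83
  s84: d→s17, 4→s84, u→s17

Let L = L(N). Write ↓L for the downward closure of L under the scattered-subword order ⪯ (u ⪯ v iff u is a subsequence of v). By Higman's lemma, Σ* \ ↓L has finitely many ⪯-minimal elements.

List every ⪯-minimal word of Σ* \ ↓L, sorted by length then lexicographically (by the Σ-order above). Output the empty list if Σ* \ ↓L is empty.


Antichain: [4dd4, d444u, uuuuud].

|Q|=86, |F|=60, |δ|=246 (41 ε).
min D↑ (55 st, q0=0, F={19}): 0:4→1,d→2,u→3 1:4→1,d→4,u→5 2:4→6,d→2,u→7 3:4→5,d→7,u→8 4:4→9,d→10,u→11 5:4→5,d→11,u→12 6:4→13,d→9,u→14 7:4→14,d→7,u→15 8:4→12,d→15,u→16 9:4→17,d→10,u→18 10:4→19,d→10,u→20 11:4→18,d→20,u→21 12:4→12,d→21,u→22 13:4→23,d→17,u→24 14:4→24,d→18,u→25 15:4→25,d→15,u→26 16:4→22,d→26,u→27 17:4→28,d→10,u→29 18:4→29,d→20,u→30 19:4→19,d→19,u→19 20:4→19,d→20,u→31 21:4→30,d→31,u→32 22:4→22,d→32,u→33 23:4→23,d→28,u→19 24:4→23,d→29,u→34 25:4→34,d→30,u→35 26:4→35,d→26,u→36 27:4→33,d→36,u→37 28:4→28,d→38,u→19 29:4→28,d→20,u→39 30:4→39,d→31,u→40 31:4→19,d→31,u→41 32:4→40,d→41,u→42 33:4→33,d→42,u→37 34:4→23,d→39,u→43 35:4→43,d→40,u→44 36:4→44,d→36,u→45 37:4→37,d→19,u→37 38:4→19,d→38,u→19 39:4→28,d→31,u→46 40:4→46,d→41,u→47 41:4→19,d→41,u→48 42:4→47,d→48,u→45 43:4→23,d→46,u→49 44:4→49,d→47,u→50 45:4→50,d→19,u→45 46:4→28,d→41,u→51 47:4→51,d→48,u→50 48:4→19,d→48,u→52 49:4→23,d→51,u→53 50:4→53,d→19,u→50 51:4→28,d→48,u→53 52:4→19,d→19,u→52 53:4→54,d→19,u→53 54:4→54,d→19,u→19 [Hopcroft].
'4dd4': |S_i|=[73, 61, 40, 12, 1] end={s17} rej; 4/4 single-dels accept.
'd444u': |S_i|=[73, 60, 47, 33, 8, 1] end={s17} rej; 5/5 del acc.
'uuuuud': N↓-sim [73, 62, 52, 42, 30, 9, 1] end={s17} ∉↓L; 6/6 deletions ∈↓L.
3 obstructions.


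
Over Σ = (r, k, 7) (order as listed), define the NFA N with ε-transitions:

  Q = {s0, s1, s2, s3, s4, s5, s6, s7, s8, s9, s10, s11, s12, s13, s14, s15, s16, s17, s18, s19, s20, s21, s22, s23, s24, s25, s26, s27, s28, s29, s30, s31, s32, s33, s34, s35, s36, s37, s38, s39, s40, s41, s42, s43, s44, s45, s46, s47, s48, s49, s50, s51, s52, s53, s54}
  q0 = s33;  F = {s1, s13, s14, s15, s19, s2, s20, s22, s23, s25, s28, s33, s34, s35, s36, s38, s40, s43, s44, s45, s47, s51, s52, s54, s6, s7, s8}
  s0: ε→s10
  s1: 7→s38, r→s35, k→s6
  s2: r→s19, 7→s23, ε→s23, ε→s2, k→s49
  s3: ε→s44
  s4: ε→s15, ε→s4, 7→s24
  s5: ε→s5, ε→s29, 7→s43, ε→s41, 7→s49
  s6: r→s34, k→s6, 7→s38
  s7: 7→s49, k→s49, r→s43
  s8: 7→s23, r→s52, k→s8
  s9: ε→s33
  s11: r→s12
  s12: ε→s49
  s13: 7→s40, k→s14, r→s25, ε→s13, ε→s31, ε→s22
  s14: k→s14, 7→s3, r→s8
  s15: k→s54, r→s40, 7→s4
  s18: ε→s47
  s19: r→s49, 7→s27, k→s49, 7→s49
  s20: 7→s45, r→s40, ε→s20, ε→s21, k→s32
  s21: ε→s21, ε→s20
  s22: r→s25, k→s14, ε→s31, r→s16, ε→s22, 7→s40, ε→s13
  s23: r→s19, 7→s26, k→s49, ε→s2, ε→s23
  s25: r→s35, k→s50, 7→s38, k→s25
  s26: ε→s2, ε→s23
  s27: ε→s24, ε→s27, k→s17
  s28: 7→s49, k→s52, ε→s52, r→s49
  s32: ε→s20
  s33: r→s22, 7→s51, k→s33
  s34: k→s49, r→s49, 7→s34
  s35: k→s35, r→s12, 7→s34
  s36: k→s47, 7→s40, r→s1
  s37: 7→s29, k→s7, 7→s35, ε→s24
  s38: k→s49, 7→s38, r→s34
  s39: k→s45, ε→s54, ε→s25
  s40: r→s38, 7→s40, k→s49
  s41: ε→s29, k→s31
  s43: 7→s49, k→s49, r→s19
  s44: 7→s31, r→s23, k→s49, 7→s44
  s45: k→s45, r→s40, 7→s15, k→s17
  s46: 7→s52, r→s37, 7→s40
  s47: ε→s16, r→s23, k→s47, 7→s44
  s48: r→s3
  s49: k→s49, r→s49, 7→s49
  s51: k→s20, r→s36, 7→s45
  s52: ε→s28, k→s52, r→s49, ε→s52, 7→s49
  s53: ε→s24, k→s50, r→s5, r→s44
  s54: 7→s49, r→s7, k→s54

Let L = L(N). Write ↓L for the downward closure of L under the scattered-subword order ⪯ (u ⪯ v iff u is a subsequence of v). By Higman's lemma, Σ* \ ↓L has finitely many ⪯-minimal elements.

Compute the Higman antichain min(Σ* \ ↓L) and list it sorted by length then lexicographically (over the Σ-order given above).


|Q|=55, |F|=27, |δ|=144 (38 ε).
min D↑ (25 st, q0=0, F={13}): 0:r→1,k→0,7→2 1:r→3,k→4,7→5 2:r→6,k→7,7→8 3:r→9,k→3,7→10 4:r→11,k→4,7→12 5:r→10,k→13,7→5 6:r→14,k→15,7→5 7:r→5,k→7,7→8 8:r→5,k→8,7→16 9:r→13,k→9,7→17 10:r→17,k→13,7→10 11:r→18,k→11,7→19 12:r→19,k→13,7→12 13:r→13,k→13,7→13 14:r→9,k→20,7→10 15:r→19,k→15,7→12 16:r→5,k→21,7→16 17:r→13,k→13,7→17 18:r→13,k→18,7→13 19:r→22,k→13,7→19 20:r→17,k→20,7→10 21:r→23,k→21,7→13 22:r→13,k→13,7→13 23:r→24,k→13,7→13 24:r→22,k→13,7→13.
'r7k': |S_i|=[40, 31, 14, 2] end={s17,s49} rej; 3/3 single-dels accept.
'rrrr': |S_i|=[40, 31, 21, 10, 2] end={s12,s49} — reject; 4/4 single-dels accept.
'7krk': run [40, 31, 27, 14, 2] end={s17,s49} ∉↓L; 4/4 deletions ∈↓L.
'77rk': run [40, 31, 19, 13, 2] end={s17,s49} ∉↓L; 4/4 del acc.
'rkrr7': |S_i|=[40, 31, 24, 14, 8, 4] end={s17,s24,s27,s49} rej; 5/5 single-dels accept.
'777k7': |S_i|=[40, 31, 19, 18, 8, 4] end={s17,s24,s27,s49} rej; 5/5 single-dels accept.
6 obstructions.

Antichain: [r7k, rrrr, 7krk, 77rk, rkrr7, 777k7].


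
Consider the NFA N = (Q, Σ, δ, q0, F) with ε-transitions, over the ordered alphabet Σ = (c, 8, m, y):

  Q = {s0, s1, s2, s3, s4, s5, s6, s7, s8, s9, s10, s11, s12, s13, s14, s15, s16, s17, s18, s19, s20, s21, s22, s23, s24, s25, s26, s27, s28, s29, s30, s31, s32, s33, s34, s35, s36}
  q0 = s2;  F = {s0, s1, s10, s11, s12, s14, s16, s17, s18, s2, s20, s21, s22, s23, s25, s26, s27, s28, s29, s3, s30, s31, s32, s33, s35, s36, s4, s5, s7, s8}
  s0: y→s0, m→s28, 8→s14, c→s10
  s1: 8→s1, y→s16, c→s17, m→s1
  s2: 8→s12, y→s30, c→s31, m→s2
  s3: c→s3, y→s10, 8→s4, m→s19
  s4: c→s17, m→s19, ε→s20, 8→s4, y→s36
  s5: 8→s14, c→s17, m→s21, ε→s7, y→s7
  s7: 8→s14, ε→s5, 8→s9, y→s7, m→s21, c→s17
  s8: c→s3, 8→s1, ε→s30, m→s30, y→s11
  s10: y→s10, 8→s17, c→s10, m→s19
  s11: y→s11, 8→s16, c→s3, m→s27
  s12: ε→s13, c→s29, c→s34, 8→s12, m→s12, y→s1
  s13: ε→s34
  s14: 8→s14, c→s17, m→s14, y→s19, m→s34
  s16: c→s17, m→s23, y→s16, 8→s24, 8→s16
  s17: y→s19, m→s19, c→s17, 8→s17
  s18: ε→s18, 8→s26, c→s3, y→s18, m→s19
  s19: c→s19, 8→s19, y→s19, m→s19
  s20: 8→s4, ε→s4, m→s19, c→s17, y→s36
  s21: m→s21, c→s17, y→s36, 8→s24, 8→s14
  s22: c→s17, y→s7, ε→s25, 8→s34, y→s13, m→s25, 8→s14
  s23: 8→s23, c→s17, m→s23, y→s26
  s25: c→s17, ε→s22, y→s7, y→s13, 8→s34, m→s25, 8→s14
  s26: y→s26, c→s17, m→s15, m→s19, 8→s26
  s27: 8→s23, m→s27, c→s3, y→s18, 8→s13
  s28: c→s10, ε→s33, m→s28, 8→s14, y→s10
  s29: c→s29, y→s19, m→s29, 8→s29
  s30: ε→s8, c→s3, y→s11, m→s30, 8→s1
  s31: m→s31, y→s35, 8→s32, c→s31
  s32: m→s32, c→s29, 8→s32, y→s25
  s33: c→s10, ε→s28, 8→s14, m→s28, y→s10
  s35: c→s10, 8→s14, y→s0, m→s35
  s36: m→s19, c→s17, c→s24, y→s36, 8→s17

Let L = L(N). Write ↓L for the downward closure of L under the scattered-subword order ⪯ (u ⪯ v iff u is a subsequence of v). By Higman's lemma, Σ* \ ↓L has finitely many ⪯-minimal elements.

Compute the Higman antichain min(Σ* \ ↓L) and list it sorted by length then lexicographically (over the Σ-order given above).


Antichain: [8cy, ycm, cy8y, yymym].

|Q|=37, |F|=30, |δ|=149 (13 ε).
min D↑ (26 st, q0=0, F={14}): 0:c→1,8→2,m→0,y→3 1:c→1,8→4,m→1,y→5 2:c→6,8→2,m→2,y→7 3:c→8,8→7,m→3,y→9 4:c→6,8→4,m→4,y→10 5:c→11,8→12,m→5,y→13 6:c→6,8→6,m→6,y→14 7:c→15,8→7,m→7,y→16 8:c→8,8→17,m→14,y→11 9:c→8,8→16,m→18,y→9 10:c→15,8→12,m→10,y→19 11:c→11,8→15,m→14,y→11 12:c→15,8→12,m→12,y→14 13:c→11,8→12,m→20,y→13 14:c→14,8→14,m→14,y→14 15:c→15,8→15,m→14,y→14 16:c→15,8→16,m→21,y→16 17:c→15,8→17,m→14,y→22 18:c→8,8→21,m→18,y→23 19:c→15,8→12,m→24,y→19 20:c→11,8→12,m→20,y→11 21:c→15,8→21,m→21,y→25 22:c→15,8→15,m→14,y→22 23:c→8,8→25,m→14,y→23 24:c→15,8→12,m→24,y→22 25:c→15,8→25,m→14,y→25 (ε-aug+det+¬).
'8cy': |S_i|=[36, 23, 5, 1] end={s19} — reject; 3/3 deletions ∈↓L.
'ycm': run [36, 31, 8, 1] end={s19} ∉↓L; 3/3 single-dels accept.
'cy8y': N↓-sim [36, 24, 18, 6, 1] end={s19} rej; 4/4 del acc.
'yymym': N↓-sim [36, 31, 25, 19, 11, 2] end={s15,s19} ∉↓L; 5/5 single-dels accept.
4 minimals (antichain).


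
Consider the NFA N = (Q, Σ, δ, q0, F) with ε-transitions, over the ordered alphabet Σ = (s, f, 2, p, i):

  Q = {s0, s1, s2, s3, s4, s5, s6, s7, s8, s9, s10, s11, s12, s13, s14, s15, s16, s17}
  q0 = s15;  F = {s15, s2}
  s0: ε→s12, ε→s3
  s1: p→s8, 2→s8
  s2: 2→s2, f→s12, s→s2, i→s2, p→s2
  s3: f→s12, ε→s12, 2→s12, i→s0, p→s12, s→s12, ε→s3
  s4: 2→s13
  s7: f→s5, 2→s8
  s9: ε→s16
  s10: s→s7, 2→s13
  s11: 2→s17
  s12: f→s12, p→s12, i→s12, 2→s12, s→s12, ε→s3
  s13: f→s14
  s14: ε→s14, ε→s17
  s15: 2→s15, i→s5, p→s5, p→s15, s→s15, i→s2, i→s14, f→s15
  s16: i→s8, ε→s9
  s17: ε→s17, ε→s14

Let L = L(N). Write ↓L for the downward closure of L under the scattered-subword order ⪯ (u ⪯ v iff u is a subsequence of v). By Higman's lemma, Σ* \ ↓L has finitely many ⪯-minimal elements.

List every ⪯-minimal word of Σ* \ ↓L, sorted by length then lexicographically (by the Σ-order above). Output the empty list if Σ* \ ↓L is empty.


min(Σ*\↓L) = [if].

|Q|=18, |F|=2, |δ|=44 (11 ε).
min D↑ (3 st, q0=0, F={2}): 0:s→0,f→0,2→0,p→0,i→1 1:s→1,f→2,2→1,p→1,i→1 2:s→2,f→2,2→2,p→2,i→2 [Hopcroft].
'if': run [8, 7, 3] end={s0,s12,s3} rej; 2/2 single-dels accept.
1 minimals (antichain).
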